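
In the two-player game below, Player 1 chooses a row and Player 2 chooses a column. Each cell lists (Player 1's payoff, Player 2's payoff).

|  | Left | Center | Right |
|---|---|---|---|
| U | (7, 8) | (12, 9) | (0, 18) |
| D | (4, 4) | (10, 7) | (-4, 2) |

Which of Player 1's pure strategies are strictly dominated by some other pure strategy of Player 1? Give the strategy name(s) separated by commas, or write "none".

D

U: no other strategy beats it everywhere (D at Left (7>4)).
D: dominated, since U does at least as well everywhere (Left: 7>4, Center: 12>10, Right: 0>-4).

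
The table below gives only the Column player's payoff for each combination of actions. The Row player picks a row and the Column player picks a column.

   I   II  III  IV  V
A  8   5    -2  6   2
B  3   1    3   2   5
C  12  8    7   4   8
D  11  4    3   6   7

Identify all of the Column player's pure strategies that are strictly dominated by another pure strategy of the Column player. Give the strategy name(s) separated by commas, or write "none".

I is not dominated — it holds its own against II at A (8>5); III at A (8>-2); IV at A (8>6); V at A (8>2).
II is strictly dominated by I (A: 8>5, B: 3>1, C: 12>8, D: 11>4).
V strictly dominates III — A: 2>-2, B: 5>3, C: 8>7, D: 7>3.
IV is strictly dominated by I (A: 8>6, B: 3>2, C: 12>4, D: 11>6).
Nothing dominates V: I at B (5>3); II at B (5>1); III at A (2>-2); IV at B (5>2).

II, III, IV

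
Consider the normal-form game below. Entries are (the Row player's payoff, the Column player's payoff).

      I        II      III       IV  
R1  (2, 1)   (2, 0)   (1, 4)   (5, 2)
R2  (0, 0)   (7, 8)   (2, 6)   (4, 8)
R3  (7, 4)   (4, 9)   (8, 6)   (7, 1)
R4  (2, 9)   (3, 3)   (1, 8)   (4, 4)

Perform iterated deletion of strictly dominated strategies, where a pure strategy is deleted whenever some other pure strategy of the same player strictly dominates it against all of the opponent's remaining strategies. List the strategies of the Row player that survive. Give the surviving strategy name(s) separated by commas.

R2, R3

Row R1 is eliminated: R3 beats it against every remaining column (I: 7>2, II: 4>2, III: 8>1, IV: 7>5).
Row R4 is eliminated: R3 beats it against every remaining column (I: 7>2, II: 4>3, III: 8>1, IV: 7>4).
For the Column player, II strictly dominates I on the remaining rows (R2: 8>0, R3: 9>4); eliminate I.
For the Column player, II strictly dominates III on the remaining rows (R2: 8>6, R3: 9>6); eliminate III.
Among the remaining strategies, none is strictly dominated by another pure strategy of the same player, so the elimination stops.
Surviving strategies — the Row player: {R2, R3}; the Column player: {II, IV}.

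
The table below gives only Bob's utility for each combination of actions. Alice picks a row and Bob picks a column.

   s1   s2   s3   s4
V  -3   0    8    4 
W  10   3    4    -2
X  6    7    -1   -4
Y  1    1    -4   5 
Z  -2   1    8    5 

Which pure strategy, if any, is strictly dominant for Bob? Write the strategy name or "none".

none

s1 fails to dominate s2 at V (-3<0).
s2 fails to dominate s1 at W (3<10).
s3 fails to dominate s1 at W (4<10).
s4 fails to dominate s1 at W (-2<10).
No single strategy dominates all the others.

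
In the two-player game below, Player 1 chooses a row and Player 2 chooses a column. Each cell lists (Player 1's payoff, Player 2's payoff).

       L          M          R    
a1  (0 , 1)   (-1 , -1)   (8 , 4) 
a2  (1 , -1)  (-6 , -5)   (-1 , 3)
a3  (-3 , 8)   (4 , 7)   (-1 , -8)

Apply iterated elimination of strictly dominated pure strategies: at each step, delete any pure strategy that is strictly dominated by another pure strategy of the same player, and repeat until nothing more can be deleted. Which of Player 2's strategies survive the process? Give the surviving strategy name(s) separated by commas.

Player 2's strategy M is strictly dominated by L (a1: 1>-1, a2: -1>-5, a3: 8>7) and is removed.
Player 1's strategy a3 is strictly dominated by a1 (L: 0>-3, R: 8>-1) and is removed.
Player 2's strategy L is strictly dominated by R (a1: 4>1, a2: 3>-1) and is removed.
For Player 1, a1 strictly dominates a2 on the remaining columns (R: 8>-1); eliminate a2.
Among the remaining strategies, none is strictly dominated by another pure strategy of the same player, so the elimination stops.
Surviving strategies — Player 1: {a1}; Player 2: {R}.

R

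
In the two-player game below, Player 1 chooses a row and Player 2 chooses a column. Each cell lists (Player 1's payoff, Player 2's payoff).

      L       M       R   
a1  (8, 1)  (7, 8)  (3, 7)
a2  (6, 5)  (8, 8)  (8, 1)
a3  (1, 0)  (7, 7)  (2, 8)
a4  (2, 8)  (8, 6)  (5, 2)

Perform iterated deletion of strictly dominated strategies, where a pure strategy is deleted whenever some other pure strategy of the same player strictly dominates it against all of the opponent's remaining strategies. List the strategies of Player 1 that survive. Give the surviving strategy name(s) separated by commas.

Row a3 is eliminated: a2 beats it against every remaining column (L: 6>1, M: 8>7, R: 8>2).
For Player 2, M strictly dominates R on the remaining rows (a1: 8>7, a2: 8>1, a4: 6>2); eliminate R.
Among the remaining strategies, none is strictly dominated by another pure strategy of the same player, so the elimination stops.
Surviving strategies — Player 1: {a1, a2, a4}; Player 2: {L, M}.

a1, a2, a4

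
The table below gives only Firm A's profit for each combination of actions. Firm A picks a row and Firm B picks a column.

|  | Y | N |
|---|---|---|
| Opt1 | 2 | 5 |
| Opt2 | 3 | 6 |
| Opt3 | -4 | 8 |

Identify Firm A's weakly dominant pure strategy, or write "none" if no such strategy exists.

none

Opt1 fails to dominate Opt2 at Y (2<3).
Opt2 fails to dominate Opt3 at N (6<8).
Opt3 fails to dominate Opt1 at Y (-4<2).
No single strategy dominates all the others.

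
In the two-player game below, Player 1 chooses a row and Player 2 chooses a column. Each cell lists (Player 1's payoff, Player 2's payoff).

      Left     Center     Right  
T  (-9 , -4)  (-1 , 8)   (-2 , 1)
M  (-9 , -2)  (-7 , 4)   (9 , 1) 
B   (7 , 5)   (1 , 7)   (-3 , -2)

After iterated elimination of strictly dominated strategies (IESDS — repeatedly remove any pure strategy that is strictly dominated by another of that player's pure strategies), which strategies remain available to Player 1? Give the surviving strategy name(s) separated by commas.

B

For Player 2, Center strictly dominates Left on the remaining rows (T: 8>-4, M: 4>-2, B: 7>5); eliminate Left.
Column Right is eliminated: Center beats it against every remaining row (T: 8>1, M: 4>1, B: 7>-2).
For Player 1, B strictly dominates T on the remaining columns (Center: 1>-1); eliminate T.
Row M is eliminated: B beats it against every remaining column (Center: 1>-7).
Among the remaining strategies, none is strictly dominated by another pure strategy of the same player, so the elimination stops.
Surviving strategies — Player 1: {B}; Player 2: {Center}.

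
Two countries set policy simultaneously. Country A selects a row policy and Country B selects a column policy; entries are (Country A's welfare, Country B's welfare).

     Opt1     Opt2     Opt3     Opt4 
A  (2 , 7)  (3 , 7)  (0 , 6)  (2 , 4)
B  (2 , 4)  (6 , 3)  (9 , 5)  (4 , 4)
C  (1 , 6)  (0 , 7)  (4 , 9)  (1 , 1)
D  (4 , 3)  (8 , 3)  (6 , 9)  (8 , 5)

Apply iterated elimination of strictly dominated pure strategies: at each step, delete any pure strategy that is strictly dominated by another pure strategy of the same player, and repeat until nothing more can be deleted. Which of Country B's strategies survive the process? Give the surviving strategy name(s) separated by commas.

Opt3

Country A's strategy A is strictly dominated by D (Opt1: 4>2, Opt2: 8>3, Opt3: 6>0, Opt4: 8>2) and is removed.
Country A's strategy C is strictly dominated by B (Opt1: 2>1, Opt2: 6>0, Opt3: 9>4, Opt4: 4>1) and is removed.
For Country B, Opt3 strictly dominates Opt1 on the remaining rows (B: 5>4, D: 9>3); eliminate Opt1.
For Country B, Opt3 strictly dominates Opt2 on the remaining rows (B: 5>3, D: 9>3); eliminate Opt2.
Column Opt4 is eliminated: Opt3 beats it against every remaining row (B: 5>4, D: 9>5).
Country A's strategy D is strictly dominated by B (Opt3: 9>6) and is removed.
Among the remaining strategies, none is strictly dominated by another pure strategy of the same player, so the elimination stops.
Surviving strategies — Country A: {B}; Country B: {Opt3}.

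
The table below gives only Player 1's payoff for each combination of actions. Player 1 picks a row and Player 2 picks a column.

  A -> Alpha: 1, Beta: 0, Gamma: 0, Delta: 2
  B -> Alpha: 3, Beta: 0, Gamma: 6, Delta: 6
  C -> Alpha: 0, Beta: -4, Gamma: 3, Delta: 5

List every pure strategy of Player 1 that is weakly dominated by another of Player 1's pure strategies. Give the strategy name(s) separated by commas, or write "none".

B weakly dominates A — Alpha: 3>1, Beta: 0=0, Gamma: 6>0, Delta: 6>2.
B: no other strategy beats it everywhere (A at Alpha (3>1); C at Alpha (3>0)).
B weakly dominates C — Alpha: 3>0, Beta: 0>-4, Gamma: 6>3, Delta: 6>5.

A, C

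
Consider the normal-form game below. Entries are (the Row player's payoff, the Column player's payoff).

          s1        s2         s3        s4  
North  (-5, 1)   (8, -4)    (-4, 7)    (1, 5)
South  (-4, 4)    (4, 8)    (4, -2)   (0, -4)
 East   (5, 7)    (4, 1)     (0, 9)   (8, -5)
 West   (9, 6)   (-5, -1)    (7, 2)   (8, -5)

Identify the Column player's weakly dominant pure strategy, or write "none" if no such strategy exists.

s1 fails to dominate s2 at South (4<8).
s2 fails to dominate s1 at North (-4<1).
s3 fails to dominate s1 at South (-2<4).
s4 fails to dominate s1 at South (-4<4).
No single strategy dominates all the others.

none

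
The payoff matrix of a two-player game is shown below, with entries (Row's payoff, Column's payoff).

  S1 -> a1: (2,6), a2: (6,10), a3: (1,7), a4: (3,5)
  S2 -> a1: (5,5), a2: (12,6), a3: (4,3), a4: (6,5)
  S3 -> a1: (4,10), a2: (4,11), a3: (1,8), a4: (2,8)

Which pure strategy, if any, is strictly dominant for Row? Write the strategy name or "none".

S2 vs S1: a1: 5>2, a2: 12>6, a3: 4>1, a4: 6>3.
S2 vs S3: a1: 5>4, a2: 12>4, a3: 4>1, a4: 6>2.
S2 strictly beats every other strategy against every opponent action, so it is strictly dominant.

S2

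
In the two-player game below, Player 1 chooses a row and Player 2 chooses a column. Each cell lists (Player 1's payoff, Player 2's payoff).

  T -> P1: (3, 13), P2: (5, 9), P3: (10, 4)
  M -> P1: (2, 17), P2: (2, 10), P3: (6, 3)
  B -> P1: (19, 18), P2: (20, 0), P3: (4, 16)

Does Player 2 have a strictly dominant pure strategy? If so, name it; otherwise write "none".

P1 vs P2: T: 13>9, M: 17>10, B: 18>0.
P1 vs P3: T: 13>4, M: 17>3, B: 18>16.
P1 strictly beats every other strategy against every opponent action, so it is strictly dominant.

P1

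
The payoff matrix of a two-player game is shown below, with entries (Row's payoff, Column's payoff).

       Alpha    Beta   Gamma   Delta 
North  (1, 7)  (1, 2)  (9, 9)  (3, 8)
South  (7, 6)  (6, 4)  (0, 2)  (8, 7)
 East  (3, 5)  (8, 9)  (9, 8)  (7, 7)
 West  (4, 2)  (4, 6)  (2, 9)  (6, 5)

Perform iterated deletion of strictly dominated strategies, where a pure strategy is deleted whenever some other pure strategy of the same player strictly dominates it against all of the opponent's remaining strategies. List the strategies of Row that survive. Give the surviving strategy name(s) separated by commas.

Column Alpha is eliminated: Delta beats it against every remaining row (North: 8>7, South: 7>6, East: 7>5, West: 5>2).
For Row, East strictly dominates West on the remaining columns (Beta: 8>4, Gamma: 9>2, Delta: 7>6); eliminate West.
Among the remaining strategies, none is strictly dominated by another pure strategy of the same player, so the elimination stops.
Surviving strategies — Row: {North, South, East}; Column: {Beta, Gamma, Delta}.

North, South, East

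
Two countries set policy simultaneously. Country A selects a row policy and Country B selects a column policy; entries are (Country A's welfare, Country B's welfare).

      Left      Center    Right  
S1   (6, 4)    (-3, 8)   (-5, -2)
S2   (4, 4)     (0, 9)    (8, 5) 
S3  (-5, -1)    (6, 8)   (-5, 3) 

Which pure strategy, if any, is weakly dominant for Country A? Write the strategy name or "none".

none

S1 fails to dominate S2 at Center (-3<0).
S2 fails to dominate S1 at Left (4<6).
S3 fails to dominate S1 at Left (-5<6).
No single strategy dominates all the others.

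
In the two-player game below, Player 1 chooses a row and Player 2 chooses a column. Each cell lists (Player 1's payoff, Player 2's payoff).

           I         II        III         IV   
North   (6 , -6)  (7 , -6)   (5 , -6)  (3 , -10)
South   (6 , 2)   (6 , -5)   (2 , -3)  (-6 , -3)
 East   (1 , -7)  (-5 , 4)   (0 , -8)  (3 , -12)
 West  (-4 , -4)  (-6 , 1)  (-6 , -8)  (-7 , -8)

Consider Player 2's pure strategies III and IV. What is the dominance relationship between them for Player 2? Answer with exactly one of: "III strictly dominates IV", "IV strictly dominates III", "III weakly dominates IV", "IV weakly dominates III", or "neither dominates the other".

Compare III to IV across each opponent action: North: -6>-10, South: -3=-3, East: -8>-12, West: -8=-8.
III is at least as good everywhere and strictly better somewhere (tied only at South, West), so III weakly but not strictly dominates IV.

III weakly dominates IV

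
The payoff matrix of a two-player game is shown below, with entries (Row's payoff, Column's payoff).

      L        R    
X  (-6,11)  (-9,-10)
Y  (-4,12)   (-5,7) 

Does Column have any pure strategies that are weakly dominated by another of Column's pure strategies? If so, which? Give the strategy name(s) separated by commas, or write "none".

R

Nothing dominates L: R at X (11>-10).
R: dominated, since L does at least as well everywhere (X: 11>-10, Y: 12>7).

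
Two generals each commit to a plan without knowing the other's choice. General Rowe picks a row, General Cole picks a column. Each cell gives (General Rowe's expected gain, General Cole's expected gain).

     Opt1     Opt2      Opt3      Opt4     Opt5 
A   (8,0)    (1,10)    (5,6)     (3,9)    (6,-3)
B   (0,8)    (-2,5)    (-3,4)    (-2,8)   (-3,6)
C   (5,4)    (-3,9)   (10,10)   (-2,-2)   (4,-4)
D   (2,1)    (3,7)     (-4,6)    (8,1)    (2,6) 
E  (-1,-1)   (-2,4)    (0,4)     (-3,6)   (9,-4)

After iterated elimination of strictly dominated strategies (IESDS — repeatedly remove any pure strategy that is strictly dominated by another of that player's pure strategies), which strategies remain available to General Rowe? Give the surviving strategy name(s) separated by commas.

A, C, D

General Rowe's strategy B is strictly dominated by A (Opt1: 8>0, Opt2: 1>-2, Opt3: 5>-3, Opt4: 3>-2, Opt5: 6>-3) and is removed.
For General Cole, Opt2 strictly dominates Opt1 on the remaining rows (A: 10>0, C: 9>4, D: 7>1, E: 4>-1); eliminate Opt1.
Column Opt5 is eliminated: Opt2 beats it against every remaining row (A: 10>-3, C: 9>-4, D: 7>6, E: 4>-4).
General Rowe's strategy E is strictly dominated by A (Opt2: 1>-2, Opt3: 5>0, Opt4: 3>-3) and is removed.
For General Cole, Opt2 strictly dominates Opt4 on the remaining rows (A: 10>9, C: 9>-2, D: 7>1); eliminate Opt4.
Among the remaining strategies, none is strictly dominated by another pure strategy of the same player, so the elimination stops.
Surviving strategies — General Rowe: {A, C, D}; General Cole: {Opt2, Opt3}.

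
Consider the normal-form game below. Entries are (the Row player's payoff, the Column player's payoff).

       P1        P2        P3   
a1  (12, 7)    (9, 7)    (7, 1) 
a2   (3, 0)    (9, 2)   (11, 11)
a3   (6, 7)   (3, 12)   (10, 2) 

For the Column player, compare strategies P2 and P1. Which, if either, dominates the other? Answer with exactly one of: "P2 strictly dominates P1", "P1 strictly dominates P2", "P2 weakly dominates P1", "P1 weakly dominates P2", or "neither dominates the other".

P2 weakly dominates P1

Compare P2 to P1 across every action of the Row player: a1: 7=7, a2: 2>0, a3: 12>7.
P2 is at least as good everywhere and strictly better somewhere (tied only at a1), so P2 weakly but not strictly dominates P1.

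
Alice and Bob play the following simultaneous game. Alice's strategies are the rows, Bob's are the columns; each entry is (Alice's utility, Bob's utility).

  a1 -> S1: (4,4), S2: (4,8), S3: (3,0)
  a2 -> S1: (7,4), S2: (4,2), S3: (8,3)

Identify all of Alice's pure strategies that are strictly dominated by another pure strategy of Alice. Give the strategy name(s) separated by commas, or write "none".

none

a1 is not dominated — it holds its own against a2 at S2 (4=4).
a2: no other strategy beats it everywhere (a1 at S1 (7>4)).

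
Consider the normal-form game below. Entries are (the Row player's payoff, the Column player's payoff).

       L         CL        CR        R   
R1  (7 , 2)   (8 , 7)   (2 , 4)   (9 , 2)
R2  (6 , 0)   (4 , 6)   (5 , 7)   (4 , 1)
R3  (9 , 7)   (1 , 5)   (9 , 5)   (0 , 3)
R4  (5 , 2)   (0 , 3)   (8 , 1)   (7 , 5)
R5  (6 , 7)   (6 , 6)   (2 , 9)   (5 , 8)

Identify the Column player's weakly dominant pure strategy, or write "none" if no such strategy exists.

L fails to dominate CL at R1 (2<7).
CL fails to dominate L at R3 (5<7).
CR fails to dominate L at R3 (5<7).
R fails to dominate L at R3 (3<7).
No single strategy dominates all the others.

none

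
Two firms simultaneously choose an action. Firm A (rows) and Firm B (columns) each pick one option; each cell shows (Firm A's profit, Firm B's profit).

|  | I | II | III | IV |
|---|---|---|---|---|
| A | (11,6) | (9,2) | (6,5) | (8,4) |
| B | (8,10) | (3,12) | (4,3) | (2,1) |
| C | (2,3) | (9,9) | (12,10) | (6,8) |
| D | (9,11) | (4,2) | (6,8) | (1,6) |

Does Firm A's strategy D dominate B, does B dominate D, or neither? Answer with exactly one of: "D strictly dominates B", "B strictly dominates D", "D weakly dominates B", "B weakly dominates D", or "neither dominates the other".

Compare D to B across each opponent action: I: 9>8, II: 4>3, III: 6>4, IV: 1<2.
D does better at I, II, III but worse at IV; neither strategy dominates the other.

neither dominates the other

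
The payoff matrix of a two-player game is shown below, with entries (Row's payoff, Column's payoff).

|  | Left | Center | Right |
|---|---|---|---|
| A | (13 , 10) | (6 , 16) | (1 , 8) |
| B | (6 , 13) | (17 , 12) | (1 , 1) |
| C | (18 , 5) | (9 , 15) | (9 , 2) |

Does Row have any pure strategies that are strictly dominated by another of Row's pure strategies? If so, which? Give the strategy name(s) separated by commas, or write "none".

A

A is strictly dominated by C (Left: 18>13, Center: 9>6, Right: 9>1).
B: no other strategy beats it everywhere (A at Center (17>6); C at Center (17>9)).
C is not dominated — it holds its own against A at Left (18>13); B at Left (18>6).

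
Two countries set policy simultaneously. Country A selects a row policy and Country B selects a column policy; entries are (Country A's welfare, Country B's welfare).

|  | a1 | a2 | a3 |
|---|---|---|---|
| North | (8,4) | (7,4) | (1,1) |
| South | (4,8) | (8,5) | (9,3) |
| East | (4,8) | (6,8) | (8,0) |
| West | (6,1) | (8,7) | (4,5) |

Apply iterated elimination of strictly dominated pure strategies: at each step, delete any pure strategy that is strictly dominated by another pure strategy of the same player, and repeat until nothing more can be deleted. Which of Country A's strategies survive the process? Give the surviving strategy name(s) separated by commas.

Country B's strategy a3 is strictly dominated by a2 (North: 4>1, South: 5>3, East: 8>0, West: 7>5) and is removed.
Country A's strategy East is strictly dominated by North (a1: 8>4, a2: 7>6) and is removed.
Among the remaining strategies, none is strictly dominated by another pure strategy of the same player, so the elimination stops.
Surviving strategies — Country A: {North, South, West}; Country B: {a1, a2}.

North, South, West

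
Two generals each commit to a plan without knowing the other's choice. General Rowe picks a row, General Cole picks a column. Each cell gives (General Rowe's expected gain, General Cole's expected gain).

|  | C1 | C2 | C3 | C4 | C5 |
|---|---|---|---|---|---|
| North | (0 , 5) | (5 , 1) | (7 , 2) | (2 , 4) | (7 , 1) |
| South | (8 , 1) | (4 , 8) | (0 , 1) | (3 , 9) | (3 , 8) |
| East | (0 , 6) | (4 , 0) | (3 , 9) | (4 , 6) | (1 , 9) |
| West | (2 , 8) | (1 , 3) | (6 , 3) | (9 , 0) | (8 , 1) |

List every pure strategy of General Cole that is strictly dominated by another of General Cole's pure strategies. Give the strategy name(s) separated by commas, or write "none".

none

C1 is not dominated — it holds its own against C2 at North (5>1); C3 at North (5>2); C4 at North (5>4); C5 at North (5>1).
Nothing dominates C2: C1 at South (8>1); C3 at South (8>1); C4 at West (3>0); C5 at North (1=1).
C3: no other strategy beats it everywhere (C1 at South (1=1); C2 at North (2>1); C4 at East (9>6); C5 at North (2>1)).
Nothing dominates C4: C1 at South (9>1); C2 at North (4>1); C3 at North (4>2); C5 at North (4>1).
Nothing dominates C5: C1 at South (8>1); C2 at North (1=1); C3 at South (8>1); C4 at East (9>6).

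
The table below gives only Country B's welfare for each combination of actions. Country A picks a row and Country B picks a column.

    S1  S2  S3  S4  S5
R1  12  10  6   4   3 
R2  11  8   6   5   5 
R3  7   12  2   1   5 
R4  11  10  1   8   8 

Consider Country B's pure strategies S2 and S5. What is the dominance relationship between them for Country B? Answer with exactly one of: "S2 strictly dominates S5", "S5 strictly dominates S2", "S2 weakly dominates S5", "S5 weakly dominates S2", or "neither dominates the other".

S2 strictly dominates S5

Compare S2 to S5 across each choice by Country A: R1: 10>3, R2: 8>5, R3: 12>5, R4: 10>8.
Every comparison favours S2, so S2 strictly dominates S5.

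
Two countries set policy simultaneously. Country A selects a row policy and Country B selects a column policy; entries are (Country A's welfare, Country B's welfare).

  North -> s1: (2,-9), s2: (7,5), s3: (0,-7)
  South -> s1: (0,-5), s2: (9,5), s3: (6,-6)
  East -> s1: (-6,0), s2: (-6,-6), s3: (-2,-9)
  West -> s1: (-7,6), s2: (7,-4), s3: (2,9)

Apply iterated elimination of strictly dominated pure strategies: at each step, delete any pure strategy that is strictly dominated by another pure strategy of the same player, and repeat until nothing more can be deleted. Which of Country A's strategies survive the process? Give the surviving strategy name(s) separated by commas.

For Country A, North strictly dominates East on the remaining columns (s1: 2>-6, s2: 7>-6, s3: 0>-2); eliminate East.
For Country A, South strictly dominates West on the remaining columns (s1: 0>-7, s2: 9>7, s3: 6>2); eliminate West.
Column s1 is eliminated: s2 beats it against every remaining row (North: 5>-9, South: 5>-5).
Row North is eliminated: South beats it against every remaining column (s2: 9>7, s3: 6>0).
For Country B, s2 strictly dominates s3 on the remaining rows (South: 5>-6); eliminate s3.
Among the remaining strategies, none is strictly dominated by another pure strategy of the same player, so the elimination stops.
Surviving strategies — Country A: {South}; Country B: {s2}.

South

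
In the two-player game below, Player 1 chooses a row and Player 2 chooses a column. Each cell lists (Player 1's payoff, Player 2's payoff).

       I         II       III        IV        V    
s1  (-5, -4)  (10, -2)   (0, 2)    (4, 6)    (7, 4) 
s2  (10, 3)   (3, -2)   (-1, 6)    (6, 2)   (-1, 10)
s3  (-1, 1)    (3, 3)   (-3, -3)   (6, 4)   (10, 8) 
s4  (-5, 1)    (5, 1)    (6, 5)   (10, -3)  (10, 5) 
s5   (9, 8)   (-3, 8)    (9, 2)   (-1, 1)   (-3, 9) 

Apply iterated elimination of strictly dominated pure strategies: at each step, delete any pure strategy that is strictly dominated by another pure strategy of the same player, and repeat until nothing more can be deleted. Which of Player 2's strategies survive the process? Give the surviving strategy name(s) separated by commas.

III, V

Player 2's strategy I is strictly dominated by V (s1: 4>-4, s2: 10>3, s3: 8>1, s4: 5>1, s5: 9>8) and is removed.
For Player 1, s4 strictly dominates s2 on the remaining columns (II: 5>3, III: 6>-1, IV: 10>6, V: 10>-1); eliminate s2.
Column II is eliminated: V beats it against every remaining row (s1: 4>-2, s3: 8>3, s4: 5>1, s5: 9>8).
Player 1's strategy s1 is strictly dominated by s4 (III: 6>0, IV: 10>4, V: 10>7) and is removed.
For Player 2, V strictly dominates IV on the remaining rows (s3: 8>4, s4: 5>-3, s5: 9>1); eliminate IV.
Among the remaining strategies, none is strictly dominated by another pure strategy of the same player, so the elimination stops.
Surviving strategies — Player 1: {s3, s4, s5}; Player 2: {III, V}.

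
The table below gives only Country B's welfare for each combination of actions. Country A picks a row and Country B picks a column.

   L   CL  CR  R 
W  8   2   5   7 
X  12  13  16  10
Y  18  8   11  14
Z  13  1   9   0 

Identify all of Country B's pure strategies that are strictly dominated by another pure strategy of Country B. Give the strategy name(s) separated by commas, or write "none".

CL, R

L: no other strategy beats it everywhere (CL at W (8>2); CR at W (8>5); R at W (8>7)).
CL is strictly dominated by CR (W: 5>2, X: 16>13, Y: 11>8, Z: 9>1).
Nothing dominates CR: L at X (16>12); CL at W (5>2); R at X (16>10).
L strictly dominates R — W: 8>7, X: 12>10, Y: 18>14, Z: 13>0.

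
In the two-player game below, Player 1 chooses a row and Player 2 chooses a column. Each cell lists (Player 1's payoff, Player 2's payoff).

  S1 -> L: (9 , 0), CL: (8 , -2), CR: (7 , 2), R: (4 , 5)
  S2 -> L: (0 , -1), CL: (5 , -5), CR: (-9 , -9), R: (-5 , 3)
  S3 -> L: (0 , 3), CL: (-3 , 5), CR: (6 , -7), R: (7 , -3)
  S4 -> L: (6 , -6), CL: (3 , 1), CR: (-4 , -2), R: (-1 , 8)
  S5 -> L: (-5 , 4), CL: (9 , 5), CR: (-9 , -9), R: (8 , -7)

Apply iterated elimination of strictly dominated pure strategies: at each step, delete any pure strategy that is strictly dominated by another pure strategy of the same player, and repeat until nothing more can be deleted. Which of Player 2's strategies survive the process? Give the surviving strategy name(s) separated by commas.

For Player 1, S1 strictly dominates S2 on the remaining columns (L: 9>0, CL: 8>5, CR: 7>-9, R: 4>-5); eliminate S2.
Row S4 is eliminated: S1 beats it against every remaining column (L: 9>6, CL: 8>3, CR: 7>-4, R: 4>-1).
Player 2's strategy CR is strictly dominated by R (S1: 5>2, S3: -3>-7, S5: -7>-9) and is removed.
Among the remaining strategies, none is strictly dominated by another pure strategy of the same player, so the elimination stops.
Surviving strategies — Player 1: {S1, S3, S5}; Player 2: {L, CL, R}.

L, CL, R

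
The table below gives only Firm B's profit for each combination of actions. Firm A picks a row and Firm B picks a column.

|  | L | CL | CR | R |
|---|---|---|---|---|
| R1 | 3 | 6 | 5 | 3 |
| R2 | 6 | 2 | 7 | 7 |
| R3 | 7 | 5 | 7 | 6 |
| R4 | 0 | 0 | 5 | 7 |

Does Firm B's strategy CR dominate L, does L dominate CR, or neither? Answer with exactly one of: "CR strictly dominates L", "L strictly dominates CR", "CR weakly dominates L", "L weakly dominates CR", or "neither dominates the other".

CR weakly dominates L

Compare CR to L across every action of Firm A: R1: 5>3, R2: 7>6, R3: 7=7, R4: 5>0.
CR is at least as good everywhere and strictly better somewhere (tied only at R3), so CR weakly but not strictly dominates L.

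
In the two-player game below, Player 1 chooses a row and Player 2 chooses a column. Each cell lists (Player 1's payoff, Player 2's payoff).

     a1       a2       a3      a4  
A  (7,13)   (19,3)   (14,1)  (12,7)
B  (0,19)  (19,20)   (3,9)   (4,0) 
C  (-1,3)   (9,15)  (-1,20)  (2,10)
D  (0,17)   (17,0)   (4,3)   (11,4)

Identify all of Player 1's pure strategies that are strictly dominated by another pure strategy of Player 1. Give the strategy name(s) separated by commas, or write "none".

C, D

Nothing dominates A: B at a1 (7>0); C at a1 (7>-1); D at a1 (7>0).
B: no other strategy beats it everywhere (A at a2 (19=19); C at a1 (0>-1); D at a1 (0=0)).
C is strictly dominated by A (a1: 7>-1, a2: 19>9, a3: 14>-1, a4: 12>2).
D is strictly dominated by A (a1: 7>0, a2: 19>17, a3: 14>4, a4: 12>11).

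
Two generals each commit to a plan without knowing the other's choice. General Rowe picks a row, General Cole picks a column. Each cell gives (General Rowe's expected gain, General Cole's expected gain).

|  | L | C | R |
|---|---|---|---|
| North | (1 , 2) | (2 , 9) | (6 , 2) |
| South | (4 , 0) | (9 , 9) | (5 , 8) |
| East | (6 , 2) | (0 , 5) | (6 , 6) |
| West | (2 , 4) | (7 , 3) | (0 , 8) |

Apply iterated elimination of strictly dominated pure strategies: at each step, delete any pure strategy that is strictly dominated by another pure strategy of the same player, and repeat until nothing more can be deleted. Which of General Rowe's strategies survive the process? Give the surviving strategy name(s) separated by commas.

General Rowe's strategy West is strictly dominated by South (L: 4>2, C: 9>7, R: 5>0) and is removed.
General Cole's strategy L is strictly dominated by C (North: 9>2, South: 9>0, East: 5>2) and is removed.
Among the remaining strategies, none is strictly dominated by another pure strategy of the same player, so the elimination stops.
Surviving strategies — General Rowe: {North, South, East}; General Cole: {C, R}.

North, South, East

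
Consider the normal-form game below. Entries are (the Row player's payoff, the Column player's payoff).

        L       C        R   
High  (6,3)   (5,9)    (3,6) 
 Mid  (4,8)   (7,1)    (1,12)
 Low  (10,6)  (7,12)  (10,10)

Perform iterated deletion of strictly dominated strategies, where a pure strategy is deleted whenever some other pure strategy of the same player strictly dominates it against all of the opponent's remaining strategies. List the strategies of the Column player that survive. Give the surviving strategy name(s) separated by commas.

Row High is eliminated: Low beats it against every remaining column (L: 10>6, C: 7>5, R: 10>3).
Column L is eliminated: R beats it against every remaining row (Mid: 12>8, Low: 10>6).
Among the remaining strategies, none is strictly dominated by another pure strategy of the same player, so the elimination stops.
Surviving strategies — the Row player: {Mid, Low}; the Column player: {C, R}.

C, R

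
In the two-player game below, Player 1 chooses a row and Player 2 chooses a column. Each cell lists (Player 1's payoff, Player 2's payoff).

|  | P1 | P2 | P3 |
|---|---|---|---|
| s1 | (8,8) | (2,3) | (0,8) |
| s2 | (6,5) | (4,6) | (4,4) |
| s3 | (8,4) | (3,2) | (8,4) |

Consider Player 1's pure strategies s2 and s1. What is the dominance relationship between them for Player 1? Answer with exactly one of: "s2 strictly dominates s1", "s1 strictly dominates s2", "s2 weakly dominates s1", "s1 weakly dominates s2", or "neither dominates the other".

s2's payoffs vs s1's, by Player 2's action — P1: 6<8, P2: 4>2, P3: 4>0.
s2 does better at P2, P3 but worse at P1; neither strategy dominates the other.

neither dominates the other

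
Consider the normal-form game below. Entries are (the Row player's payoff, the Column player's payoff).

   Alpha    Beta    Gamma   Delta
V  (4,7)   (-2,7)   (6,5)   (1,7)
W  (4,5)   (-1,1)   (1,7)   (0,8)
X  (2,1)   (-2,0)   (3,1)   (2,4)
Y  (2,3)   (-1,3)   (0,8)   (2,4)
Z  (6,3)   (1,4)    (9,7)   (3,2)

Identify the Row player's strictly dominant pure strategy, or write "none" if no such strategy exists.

Z

Z vs V: Alpha: 6>4, Beta: 1>-2, Gamma: 9>6, Delta: 3>1.
Z vs W: Alpha: 6>4, Beta: 1>-1, Gamma: 9>1, Delta: 3>0.
Z vs X: Alpha: 6>2, Beta: 1>-2, Gamma: 9>3, Delta: 3>2.
Z vs Y: Alpha: 6>2, Beta: 1>-1, Gamma: 9>0, Delta: 3>2.
Z strictly beats every other strategy against every opponent action, so it is strictly dominant.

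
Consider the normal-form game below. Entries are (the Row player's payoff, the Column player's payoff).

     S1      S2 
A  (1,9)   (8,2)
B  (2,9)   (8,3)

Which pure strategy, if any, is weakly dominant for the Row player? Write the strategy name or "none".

B vs A: S1: 2>1, S2: 8=8.
B is at least as good as every other strategy against every opponent action, so it is weakly dominant.

B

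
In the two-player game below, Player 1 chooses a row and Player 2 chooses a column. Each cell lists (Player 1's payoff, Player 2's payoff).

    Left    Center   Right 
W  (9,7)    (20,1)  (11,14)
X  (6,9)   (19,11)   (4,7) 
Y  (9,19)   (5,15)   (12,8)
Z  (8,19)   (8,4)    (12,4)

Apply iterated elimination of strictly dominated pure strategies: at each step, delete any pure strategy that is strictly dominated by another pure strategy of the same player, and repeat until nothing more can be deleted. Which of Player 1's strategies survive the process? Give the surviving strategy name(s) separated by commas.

For Player 1, W strictly dominates X on the remaining columns (Left: 9>6, Center: 20>19, Right: 11>4); eliminate X.
Player 2's strategy Center is strictly dominated by Left (W: 7>1, Y: 19>15, Z: 19>4) and is removed.
Among the remaining strategies, none is strictly dominated by another pure strategy of the same player, so the elimination stops.
Surviving strategies — Player 1: {W, Y, Z}; Player 2: {Left, Right}.

W, Y, Z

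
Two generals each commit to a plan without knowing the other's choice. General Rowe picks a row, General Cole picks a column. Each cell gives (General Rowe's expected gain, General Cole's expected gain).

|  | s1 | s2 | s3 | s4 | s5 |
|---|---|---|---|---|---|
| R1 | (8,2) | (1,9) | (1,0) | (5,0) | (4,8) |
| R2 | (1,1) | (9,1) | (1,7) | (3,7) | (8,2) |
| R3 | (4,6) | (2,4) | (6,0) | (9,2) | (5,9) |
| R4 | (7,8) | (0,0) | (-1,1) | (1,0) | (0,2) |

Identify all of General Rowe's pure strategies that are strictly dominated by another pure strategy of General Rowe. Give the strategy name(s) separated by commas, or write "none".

R4

R1: no other strategy beats it everywhere (R2 at s1 (8>1); R3 at s1 (8>4); R4 at s1 (8>7)).
R2: no other strategy beats it everywhere (R1 at s2 (9>1); R3 at s2 (9>2); R4 at s2 (9>0)).
R3: no other strategy beats it everywhere (R1 at s2 (2>1); R2 at s1 (4>1); R4 at s2 (2>0)).
R1 strictly dominates R4 — s1: 8>7, s2: 1>0, s3: 1>-1, s4: 5>1, s5: 4>0.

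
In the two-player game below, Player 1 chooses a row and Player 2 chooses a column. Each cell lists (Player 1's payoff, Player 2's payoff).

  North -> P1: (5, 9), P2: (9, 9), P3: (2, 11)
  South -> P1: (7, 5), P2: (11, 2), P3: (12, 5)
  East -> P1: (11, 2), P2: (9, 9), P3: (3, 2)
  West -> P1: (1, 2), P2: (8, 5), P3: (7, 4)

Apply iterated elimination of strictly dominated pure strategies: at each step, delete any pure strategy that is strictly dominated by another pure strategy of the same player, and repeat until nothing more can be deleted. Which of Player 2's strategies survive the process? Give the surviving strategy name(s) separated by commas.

P1, P2, P3

Row North is eliminated: South beats it against every remaining column (P1: 7>5, P2: 11>9, P3: 12>2).
For Player 1, South strictly dominates West on the remaining columns (P1: 7>1, P2: 11>8, P3: 12>7); eliminate West.
Among the remaining strategies, none is strictly dominated by another pure strategy of the same player, so the elimination stops.
Surviving strategies — Player 1: {South, East}; Player 2: {P1, P2, P3}.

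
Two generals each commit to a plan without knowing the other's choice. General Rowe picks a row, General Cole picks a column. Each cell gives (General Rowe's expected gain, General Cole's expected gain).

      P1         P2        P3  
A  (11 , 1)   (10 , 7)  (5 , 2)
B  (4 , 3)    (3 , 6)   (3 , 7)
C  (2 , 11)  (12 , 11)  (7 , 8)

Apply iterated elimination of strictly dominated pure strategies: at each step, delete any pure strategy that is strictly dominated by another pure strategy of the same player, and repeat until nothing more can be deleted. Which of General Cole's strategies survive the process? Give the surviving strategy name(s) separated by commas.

For General Rowe, A strictly dominates B on the remaining columns (P1: 11>4, P2: 10>3, P3: 5>3); eliminate B.
General Cole's strategy P3 is strictly dominated by P2 (A: 7>2, C: 11>8) and is removed.
Among the remaining strategies, none is strictly dominated by another pure strategy of the same player, so the elimination stops.
Surviving strategies — General Rowe: {A, C}; General Cole: {P1, P2}.

P1, P2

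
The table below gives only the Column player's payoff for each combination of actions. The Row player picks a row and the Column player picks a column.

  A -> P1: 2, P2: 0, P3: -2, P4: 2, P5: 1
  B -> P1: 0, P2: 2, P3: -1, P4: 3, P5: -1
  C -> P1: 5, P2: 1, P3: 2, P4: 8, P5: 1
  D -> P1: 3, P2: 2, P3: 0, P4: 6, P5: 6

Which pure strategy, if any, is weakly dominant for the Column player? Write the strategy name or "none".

P4

P4 vs P1: A: 2=2, B: 3>0, C: 8>5, D: 6>3.
P4 vs P2: A: 2>0, B: 3>2, C: 8>1, D: 6>2.
P4 vs P3: A: 2>-2, B: 3>-1, C: 8>2, D: 6>0.
P4 vs P5: A: 2>1, B: 3>-1, C: 8>1, D: 6=6.
P4 is at least as good as every other strategy against every opponent action, so it is weakly dominant.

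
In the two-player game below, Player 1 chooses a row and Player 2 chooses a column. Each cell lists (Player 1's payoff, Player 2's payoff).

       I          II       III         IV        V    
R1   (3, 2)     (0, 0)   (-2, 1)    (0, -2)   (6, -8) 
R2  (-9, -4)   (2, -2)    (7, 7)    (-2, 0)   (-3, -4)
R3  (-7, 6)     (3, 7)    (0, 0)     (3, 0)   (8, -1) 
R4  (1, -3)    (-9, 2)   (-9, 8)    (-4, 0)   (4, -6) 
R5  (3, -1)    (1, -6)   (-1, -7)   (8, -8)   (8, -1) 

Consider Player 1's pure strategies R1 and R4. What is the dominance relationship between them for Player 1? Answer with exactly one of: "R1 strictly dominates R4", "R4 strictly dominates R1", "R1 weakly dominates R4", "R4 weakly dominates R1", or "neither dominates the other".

R1 strictly dominates R4

R1's payoffs vs R4's, by Player 2's action — I: 3>1, II: 0>-9, III: -2>-9, IV: 0>-4, V: 6>4.
Every comparison favours R1, so R1 strictly dominates R4.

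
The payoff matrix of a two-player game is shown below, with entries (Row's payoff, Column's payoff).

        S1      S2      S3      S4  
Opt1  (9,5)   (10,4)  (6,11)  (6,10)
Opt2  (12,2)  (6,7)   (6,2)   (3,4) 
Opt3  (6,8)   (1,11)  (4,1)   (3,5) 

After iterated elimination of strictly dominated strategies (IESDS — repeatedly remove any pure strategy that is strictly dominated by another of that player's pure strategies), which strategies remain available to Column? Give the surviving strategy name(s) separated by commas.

Row's strategy Opt3 is strictly dominated by Opt1 (S1: 9>6, S2: 10>1, S3: 6>4, S4: 6>3) and is removed.
For Column, S4 strictly dominates S1 on the remaining rows (Opt1: 10>5, Opt2: 4>2); eliminate S1.
Among the remaining strategies, none is strictly dominated by another pure strategy of the same player, so the elimination stops.
Surviving strategies — Row: {Opt1, Opt2}; Column: {S2, S3, S4}.

S2, S3, S4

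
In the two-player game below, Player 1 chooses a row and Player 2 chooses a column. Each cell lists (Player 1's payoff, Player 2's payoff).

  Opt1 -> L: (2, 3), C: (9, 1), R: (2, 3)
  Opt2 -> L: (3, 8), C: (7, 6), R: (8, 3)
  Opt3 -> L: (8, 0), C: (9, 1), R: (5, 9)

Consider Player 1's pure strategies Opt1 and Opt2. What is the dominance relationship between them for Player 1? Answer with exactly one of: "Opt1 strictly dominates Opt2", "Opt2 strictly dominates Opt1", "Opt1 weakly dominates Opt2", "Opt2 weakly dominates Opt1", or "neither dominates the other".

Opt1's payoffs vs Opt2's, by Player 2's action — L: 2<3, C: 9>7, R: 2<8.
Opt1 does better at C but worse at L, R; neither strategy dominates the other.

neither dominates the other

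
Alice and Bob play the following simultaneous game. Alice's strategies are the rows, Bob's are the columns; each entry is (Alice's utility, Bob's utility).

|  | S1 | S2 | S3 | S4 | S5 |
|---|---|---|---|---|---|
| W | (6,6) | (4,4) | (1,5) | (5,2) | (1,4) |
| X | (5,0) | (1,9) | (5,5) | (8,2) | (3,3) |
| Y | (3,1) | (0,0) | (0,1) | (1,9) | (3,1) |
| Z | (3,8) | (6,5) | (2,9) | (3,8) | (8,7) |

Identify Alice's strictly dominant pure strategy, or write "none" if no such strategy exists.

W fails to dominate X at S3 (1<5).
X fails to dominate W at S1 (5<6).
Y fails to dominate W at S1 (3<6).
Z fails to dominate W at S1 (3<6).
No single strategy dominates all the others.

none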